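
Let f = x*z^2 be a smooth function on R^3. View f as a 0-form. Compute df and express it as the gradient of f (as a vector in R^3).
df = (z^2) dx + (0) dy + (2*x*z) dz; grad f = (z^2, 0, 2*x*z)

For a 0-form f, d f = (∂f/∂x) dx + (∂f/∂y) dy + (∂f/∂z) dz. The components of the vector representation are exactly the entries of grad f in Cartesian coordinates:
  ∂f/∂x = z^2
  ∂f/∂y = 0
  ∂f/∂z = 2*x*z.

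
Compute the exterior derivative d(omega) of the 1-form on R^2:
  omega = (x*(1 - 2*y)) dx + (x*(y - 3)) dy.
d(omega) = (2*x + y - 3) dx ∧ dy

For a 1-form omega = sum_i f_i dx_i, the exterior derivative is
  d(omega) = sum_{i < j} (∂f_j/∂x_i - ∂f_i/∂x_j) dx_i ∧ dx_j.
  coefficient of dx ∧ dy: ∂f_2/∂x - ∂f_1/∂y = ∂(x*(y - 3))/∂x - ∂(x*(1 - 2*y))/∂y = 2*x + y - 3
Assembling: d(omega) = (2*x + y - 3) dx ∧ dy.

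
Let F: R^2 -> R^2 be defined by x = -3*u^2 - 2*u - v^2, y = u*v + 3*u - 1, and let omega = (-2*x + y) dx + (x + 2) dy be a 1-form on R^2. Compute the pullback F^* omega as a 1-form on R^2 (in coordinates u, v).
F^* omega = (-36*u^3 - 9*u^2*v - 63*u^2 - 12*u*v^2 - 4*u*v - 14*u - v^3 - 7*v^2 + 2*v + 8) du + (-3*u^3 - 12*u^2*v - 2*u^2 - 3*u*v^2 - 14*u*v + 2*u - 4*v^3 + 2*v) dv

Using F^*(f dg) = (f ∘ F) d(g ∘ F), substitute each coordinate x_i by F_i(u, v) in f_i, and replace dx_i by d F_i = (∂F_i/∂u) du + (∂F_i/∂v) dv.
  For the x component: f_1(F) = 6*u^2 + u*v + 7*u + 2*v^2 - 1; d F_1 = (-6*u - 2) du + (-2*v) dv
  For the y component: f_2(F) = -3*u^2 - 2*u - v^2 + 2; d F_2 = (v + 3) du + (u) dv
Combining and collecting du, dv coefficients:
  coeff of du: -36*u^3 - 9*u^2*v - 63*u^2 - 12*u*v^2 - 4*u*v - 14*u - v^3 - 7*v^2 + 2*v + 8
  coeff of dv: -3*u^3 - 12*u^2*v - 2*u^2 - 3*u*v^2 - 14*u*v + 2*u - 4*v^3 + 2*v
F^* omega = (-36*u^3 - 9*u^2*v - 63*u^2 - 12*u*v^2 - 4*u*v - 14*u - v^3 - 7*v^2 + 2*v + 8) du + (-3*u^3 - 12*u^2*v - 2*u^2 - 3*u*v^2 - 14*u*v + 2*u - 4*v^3 + 2*v) dv.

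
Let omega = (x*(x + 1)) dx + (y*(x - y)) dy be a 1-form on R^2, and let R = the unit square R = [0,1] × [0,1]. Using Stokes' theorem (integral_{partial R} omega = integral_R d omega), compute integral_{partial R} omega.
integral_(partial R) omega = 1/2

Stokes: integral_partial_R omega = integral_R d omega with d omega = (∂Q/∂x - ∂P/∂y) dx ∧ dy.
  ∂Q/∂x = y
  ∂P/∂y = 0
  integrand = ∂Q/∂x - ∂P/∂y = y.
Integrating over R: integral_0^1 integral_0^1 (y) dx dy = 1/2.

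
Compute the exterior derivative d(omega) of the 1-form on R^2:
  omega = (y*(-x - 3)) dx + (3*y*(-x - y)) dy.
d(omega) = (x - 3*y + 3) dx ∧ dy

For a 1-form omega = sum_i f_i dx_i, the exterior derivative is
  d(omega) = sum_{i < j} (∂f_j/∂x_i - ∂f_i/∂x_j) dx_i ∧ dx_j.
  coefficient of dx ∧ dy: ∂f_2/∂x - ∂f_1/∂y = ∂(3*y*(-x - y))/∂x - ∂(y*(-x - 3))/∂y = x - 3*y + 3
Assembling: d(omega) = (x - 3*y + 3) dx ∧ dy.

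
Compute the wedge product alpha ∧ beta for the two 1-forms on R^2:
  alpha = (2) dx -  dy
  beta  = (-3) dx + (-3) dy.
alpha ∧ beta = (-9) dx ∧ dy

Distribute the wedge, using dx_i ∧ dx_j = -dx_j ∧ dx_i and dx_i ∧ dx_i = 0. For each pair (i, j) with i < j, the coefficient of dx_i ∧ dx_j in alpha ∧ beta is (alpha_i * beta_j - alpha_j * beta_i). Collecting: alpha ∧ beta = (-9) dx ∧ dy.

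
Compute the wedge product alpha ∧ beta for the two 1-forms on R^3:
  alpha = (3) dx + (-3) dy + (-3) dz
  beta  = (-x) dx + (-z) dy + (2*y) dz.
alpha ∧ beta = (-3*x - 3*z) dx ∧ dy + (-3*x + 6*y) dx ∧ dz + (-6*y - 3*z) dy ∧ dz

Distribute the wedge, using dx_i ∧ dx_j = -dx_j ∧ dx_i and dx_i ∧ dx_i = 0. For each pair (i, j) with i < j, the coefficient of dx_i ∧ dx_j in alpha ∧ beta is (alpha_i * beta_j - alpha_j * beta_i). Collecting: alpha ∧ beta = (-3*x - 3*z) dx ∧ dy + (-3*x + 6*y) dx ∧ dz + (-6*y - 3*z) dy ∧ dz.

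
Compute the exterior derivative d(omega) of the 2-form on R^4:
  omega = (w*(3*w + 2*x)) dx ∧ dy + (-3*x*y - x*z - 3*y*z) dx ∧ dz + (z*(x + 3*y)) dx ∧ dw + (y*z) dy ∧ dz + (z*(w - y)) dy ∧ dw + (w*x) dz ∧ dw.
d(omega) = (6*w + 2*x - 3*z) dx ∧ dy ∧ dw + (3*x + 3*z) dx ∧ dy ∧ dz + (w - x - 3*y) dx ∧ dz ∧ dw + (-w + y) dy ∧ dz ∧ dw

For a 2-form omega = sum_{i<j} g_{ij} dx_i ∧ dx_j, the exterior derivative is
  d(omega) = sum_{i<j} d(g_{ij}) ∧ dx_i ∧ dx_j = sum_{i<j, k} (∂g_{ij}/∂x_k) dx_k ∧ dx_i ∧ dx_j.
Expand each term, using dx_k ∧ dx_i ∧ dx_j = sgn(permutation) dx_{(a)} ∧ dx_{(b)} ∧ dx_{(c)} with (a < b < c) sorted:
  d(w*(3*w + 2*x)) includes (∂/∂w)(w*(3*w + 2*x)) dw = (6*w + 2*x) dw, which multiplied by dx ∧ dy gives (6*w + 2*x) dx ∧ dy ∧ dw
  d(-3*x*y - x*z - 3*y*z) includes (∂/∂y)(-3*x*y - x*z - 3*y*z) dy = (-3*x - 3*z) dy, which multiplied by dx ∧ dz gives (3*x + 3*z) dx ∧ dy ∧ dz
  d(z*(x + 3*y)) includes (∂/∂y)(z*(x + 3*y)) dy = (3*z) dy, which multiplied by dx ∧ dw gives (-3*z) dx ∧ dy ∧ dw
  d(z*(x + 3*y)) includes (∂/∂z)(z*(x + 3*y)) dz = (x + 3*y) dz, which multiplied by dx ∧ dw gives (-x - 3*y) dx ∧ dz ∧ dw
  d(z*(w - y)) includes (∂/∂z)(z*(w - y)) dz = (w - y) dz, which multiplied by dy ∧ dw gives (-w + y) dy ∧ dz ∧ dw
  d(w*x) includes (∂/∂x)(w*x) dx = (w) dx, which multiplied by dz ∧ dw gives (w) dx ∧ dz ∧ dw
Collecting like 3-forms: d(omega) = (6*w + 2*x - 3*z) dx ∧ dy ∧ dw + (3*x + 3*z) dx ∧ dy ∧ dz + (w - x - 3*y) dx ∧ dz ∧ dw + (-w + y) dy ∧ dz ∧ dw.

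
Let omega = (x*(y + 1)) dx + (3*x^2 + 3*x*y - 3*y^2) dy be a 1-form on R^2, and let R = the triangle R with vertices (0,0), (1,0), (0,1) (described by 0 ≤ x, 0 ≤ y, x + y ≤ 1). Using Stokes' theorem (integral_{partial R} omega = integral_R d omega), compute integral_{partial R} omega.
integral_(partial R) omega = 4/3

Stokes: integral_partial_R omega = integral_R d omega with d omega = (∂Q/∂x - ∂P/∂y) dx ∧ dy.
  ∂Q/∂x = 6*x + 3*y
  ∂P/∂y = x
  integrand = ∂Q/∂x - ∂P/∂y = 5*x + 3*y.
Integrating over R: integral_0^1 integral_0^{1-x} (5*x + 3*y) dy dx = 4/3.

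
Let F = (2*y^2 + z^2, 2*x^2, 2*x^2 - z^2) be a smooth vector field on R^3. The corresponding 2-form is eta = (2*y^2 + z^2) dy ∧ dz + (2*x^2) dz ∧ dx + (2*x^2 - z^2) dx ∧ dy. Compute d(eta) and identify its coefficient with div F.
d(eta) = (-2*z) dx ∧ dy ∧ dz; div F = -2*z

For a 2-form in R^3 of the form above, applying d gives a 3-form with coefficient ∂P/∂x + ∂Q/∂y + ∂R/∂z:
  ∂P/∂x = 0
  ∂Q/∂y = 0
  ∂R/∂z = -2*z
Sum = -2*z, which is exactly div F.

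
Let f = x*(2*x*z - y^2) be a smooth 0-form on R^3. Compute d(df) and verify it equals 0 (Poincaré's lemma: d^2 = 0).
d(df) = 0

Step 1: df = sum_i (∂f/∂x_i) dx_i = (4*x*z - y^2) dx + (-2*x*y) dy + (2*x^2) dz.
Step 2: Apply d again. Using the 1-form formula, the coefficient of dx ∧ dy in d(df) is ∂^2 f/∂x ∂y - ∂^2 f/∂y ∂x = (-2*y) - (-2*y) = 0 (equality of mixed partials for smooth f).
Similarly for dx ∧ dz and dy ∧ dz — all coefficients vanish. So d(df) = 0.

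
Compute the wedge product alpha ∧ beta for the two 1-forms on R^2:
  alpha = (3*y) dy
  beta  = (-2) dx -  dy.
alpha ∧ beta = (6*y) dx ∧ dy

Distribute the wedge, using dx_i ∧ dx_j = -dx_j ∧ dx_i and dx_i ∧ dx_i = 0. For each pair (i, j) with i < j, the coefficient of dx_i ∧ dx_j in alpha ∧ beta is (alpha_i * beta_j - alpha_j * beta_i). Collecting: alpha ∧ beta = (6*y) dx ∧ dy.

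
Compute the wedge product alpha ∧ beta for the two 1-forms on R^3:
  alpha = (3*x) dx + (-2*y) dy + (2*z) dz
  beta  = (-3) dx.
alpha ∧ beta = (-6*y) dx ∧ dy + (6*z) dx ∧ dz

Distribute the wedge, using dx_i ∧ dx_j = -dx_j ∧ dx_i and dx_i ∧ dx_i = 0. For each pair (i, j) with i < j, the coefficient of dx_i ∧ dx_j in alpha ∧ beta is (alpha_i * beta_j - alpha_j * beta_i). Collecting: alpha ∧ beta = (-6*y) dx ∧ dy + (6*z) dx ∧ dz.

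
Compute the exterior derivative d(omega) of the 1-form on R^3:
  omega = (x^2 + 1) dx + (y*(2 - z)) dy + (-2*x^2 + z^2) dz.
d(omega) = (-4*x) dx ∧ dz + (y) dy ∧ dz

For a 1-form omega = sum_i f_i dx_i, the exterior derivative is
  d(omega) = sum_{i < j} (∂f_j/∂x_i - ∂f_i/∂x_j) dx_i ∧ dx_j.
  coefficient of dx ∧ dz: ∂f_3/∂x - ∂f_1/∂z = ∂(-2*x^2 + z^2)/∂x - ∂(x^2 + 1)/∂z = -4*x
  coefficient of dy ∧ dz: ∂f_3/∂y - ∂f_2/∂z = ∂(-2*x^2 + z^2)/∂y - ∂(y*(2 - z))/∂z = y
Assembling: d(omega) = (-4*x) dx ∧ dz + (y) dy ∧ dz.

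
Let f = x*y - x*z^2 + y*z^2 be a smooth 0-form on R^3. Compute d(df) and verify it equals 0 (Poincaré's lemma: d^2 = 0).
d(df) = 0

Step 1: df = sum_i (∂f/∂x_i) dx_i = (y - z^2) dx + (x + z^2) dy + (2*z*(-x + y)) dz.
Step 2: Apply d again. Using the 1-form formula, the coefficient of dx ∧ dy in d(df) is ∂^2 f/∂x ∂y - ∂^2 f/∂y ∂x = (1) - (1) = 0 (equality of mixed partials for smooth f).
Similarly for dx ∧ dz and dy ∧ dz — all coefficients vanish. So d(df) = 0.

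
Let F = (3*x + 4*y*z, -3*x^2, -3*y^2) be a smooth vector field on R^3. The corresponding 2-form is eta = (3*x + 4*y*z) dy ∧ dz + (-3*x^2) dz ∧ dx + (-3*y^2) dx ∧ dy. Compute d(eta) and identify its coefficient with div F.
d(eta) = (3) dx ∧ dy ∧ dz; div F = 3

For a 2-form in R^3 of the form above, applying d gives a 3-form with coefficient ∂P/∂x + ∂Q/∂y + ∂R/∂z:
  ∂P/∂x = 3
  ∂Q/∂y = 0
  ∂R/∂z = 0
Sum = 3, which is exactly div F.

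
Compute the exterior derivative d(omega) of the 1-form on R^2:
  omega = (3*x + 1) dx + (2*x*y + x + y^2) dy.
d(omega) = (2*y + 1) dx ∧ dy

For a 1-form omega = sum_i f_i dx_i, the exterior derivative is
  d(omega) = sum_{i < j} (∂f_j/∂x_i - ∂f_i/∂x_j) dx_i ∧ dx_j.
  coefficient of dx ∧ dy: ∂f_2/∂x - ∂f_1/∂y = ∂(2*x*y + x + y^2)/∂x - ∂(3*x + 1)/∂y = 2*y + 1
Assembling: d(omega) = (2*y + 1) dx ∧ dy.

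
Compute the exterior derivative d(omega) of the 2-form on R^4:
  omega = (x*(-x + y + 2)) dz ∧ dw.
d(omega) = (-2*x + y + 2) dx ∧ dz ∧ dw + (x) dy ∧ dz ∧ dw

For a 2-form omega = sum_{i<j} g_{ij} dx_i ∧ dx_j, the exterior derivative is
  d(omega) = sum_{i<j} d(g_{ij}) ∧ dx_i ∧ dx_j = sum_{i<j, k} (∂g_{ij}/∂x_k) dx_k ∧ dx_i ∧ dx_j.
Expand each term, using dx_k ∧ dx_i ∧ dx_j = sgn(permutation) dx_{(a)} ∧ dx_{(b)} ∧ dx_{(c)} with (a < b < c) sorted:
  d(x*(-x + y + 2)) includes (∂/∂x)(x*(-x + y + 2)) dx = (-2*x + y + 2) dx, which multiplied by dz ∧ dw gives (-2*x + y + 2) dx ∧ dz ∧ dw
  d(x*(-x + y + 2)) includes (∂/∂y)(x*(-x + y + 2)) dy = (x) dy, which multiplied by dz ∧ dw gives (x) dy ∧ dz ∧ dw
Collecting like 3-forms: d(omega) = (-2*x + y + 2) dx ∧ dz ∧ dw + (x) dy ∧ dz ∧ dw.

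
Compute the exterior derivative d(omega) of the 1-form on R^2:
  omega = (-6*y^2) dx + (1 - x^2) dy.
d(omega) = (-2*x + 12*y) dx ∧ dy

For a 1-form omega = sum_i f_i dx_i, the exterior derivative is
  d(omega) = sum_{i < j} (∂f_j/∂x_i - ∂f_i/∂x_j) dx_i ∧ dx_j.
  coefficient of dx ∧ dy: ∂f_2/∂x - ∂f_1/∂y = ∂(1 - x^2)/∂x - ∂(-6*y^2)/∂y = -2*x + 12*y
Assembling: d(omega) = (-2*x + 12*y) dx ∧ dy.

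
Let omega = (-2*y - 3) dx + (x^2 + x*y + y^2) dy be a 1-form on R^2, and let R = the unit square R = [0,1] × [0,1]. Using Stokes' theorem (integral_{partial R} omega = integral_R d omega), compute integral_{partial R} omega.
integral_(partial R) omega = 7/2

Stokes: integral_partial_R omega = integral_R d omega with d omega = (∂Q/∂x - ∂P/∂y) dx ∧ dy.
  ∂Q/∂x = 2*x + y
  ∂P/∂y = -2
  integrand = ∂Q/∂x - ∂P/∂y = 2*x + y + 2.
Integrating over R: integral_0^1 integral_0^1 (2*x + y + 2) dx dy = 7/2.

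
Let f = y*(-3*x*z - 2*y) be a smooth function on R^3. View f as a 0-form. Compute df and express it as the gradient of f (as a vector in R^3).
df = (-3*y*z) dx + (-3*x*z - 4*y) dy + (-3*x*y) dz; grad f = (-3*y*z, -3*x*z - 4*y, -3*x*y)

For a 0-form f, d f = (∂f/∂x) dx + (∂f/∂y) dy + (∂f/∂z) dz. The components of the vector representation are exactly the entries of grad f in Cartesian coordinates:
  ∂f/∂x = -3*y*z
  ∂f/∂y = -3*x*z - 4*y
  ∂f/∂z = -3*x*y.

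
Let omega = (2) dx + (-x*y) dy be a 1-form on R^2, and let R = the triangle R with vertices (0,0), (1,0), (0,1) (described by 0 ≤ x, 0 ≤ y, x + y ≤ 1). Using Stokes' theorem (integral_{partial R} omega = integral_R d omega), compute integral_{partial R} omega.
integral_(partial R) omega = -1/6

Stokes: integral_partial_R omega = integral_R d omega with d omega = (∂Q/∂x - ∂P/∂y) dx ∧ dy.
  ∂Q/∂x = -y
  ∂P/∂y = 0
  integrand = ∂Q/∂x - ∂P/∂y = -y.
Integrating over R: integral_0^1 integral_0^{1-x} (-y) dy dx = -1/6.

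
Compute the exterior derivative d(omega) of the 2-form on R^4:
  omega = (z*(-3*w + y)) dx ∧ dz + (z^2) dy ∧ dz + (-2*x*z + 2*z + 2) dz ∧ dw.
d(omega) = (-z) dx ∧ dy ∧ dz + (-5*z) dx ∧ dz ∧ dw

For a 2-form omega = sum_{i<j} g_{ij} dx_i ∧ dx_j, the exterior derivative is
  d(omega) = sum_{i<j} d(g_{ij}) ∧ dx_i ∧ dx_j = sum_{i<j, k} (∂g_{ij}/∂x_k) dx_k ∧ dx_i ∧ dx_j.
Expand each term, using dx_k ∧ dx_i ∧ dx_j = sgn(permutation) dx_{(a)} ∧ dx_{(b)} ∧ dx_{(c)} with (a < b < c) sorted:
  d(z*(-3*w + y)) includes (∂/∂y)(z*(-3*w + y)) dy = (z) dy, which multiplied by dx ∧ dz gives (-z) dx ∧ dy ∧ dz
  d(z*(-3*w + y)) includes (∂/∂w)(z*(-3*w + y)) dw = (-3*z) dw, which multiplied by dx ∧ dz gives (-3*z) dx ∧ dz ∧ dw
  d(-2*x*z + 2*z + 2) includes (∂/∂x)(-2*x*z + 2*z + 2) dx = (-2*z) dx, which multiplied by dz ∧ dw gives (-2*z) dx ∧ dz ∧ dw
Collecting like 3-forms: d(omega) = (-z) dx ∧ dy ∧ dz + (-5*z) dx ∧ dz ∧ dw.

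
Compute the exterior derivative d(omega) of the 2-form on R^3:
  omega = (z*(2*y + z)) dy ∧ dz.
d(omega) = 0

For a 2-form omega = sum_{i<j} g_{ij} dx_i ∧ dx_j, the exterior derivative is
  d(omega) = sum_{i<j} d(g_{ij}) ∧ dx_i ∧ dx_j = sum_{i<j, k} (∂g_{ij}/∂x_k) dx_k ∧ dx_i ∧ dx_j.
Expand each term, using dx_k ∧ dx_i ∧ dx_j = sgn(permutation) dx_{(a)} ∧ dx_{(b)} ∧ dx_{(c)} with (a < b < c) sorted:

Collecting like 3-forms: d(omega) = 0.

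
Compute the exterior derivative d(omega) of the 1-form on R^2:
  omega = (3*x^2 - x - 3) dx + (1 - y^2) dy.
d(omega) = 0

For a 1-form omega = sum_i f_i dx_i, the exterior derivative is
  d(omega) = sum_{i < j} (∂f_j/∂x_i - ∂f_i/∂x_j) dx_i ∧ dx_j.

Assembling: d(omega) = 0.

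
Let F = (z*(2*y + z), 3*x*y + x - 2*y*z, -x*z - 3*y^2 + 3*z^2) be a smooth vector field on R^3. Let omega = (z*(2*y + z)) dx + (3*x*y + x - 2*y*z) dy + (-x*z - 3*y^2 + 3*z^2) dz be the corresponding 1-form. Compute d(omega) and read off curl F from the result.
d(omega) = (-4*y) dy ∧ dz + (2*y + 3*z) dz ∧ dx + (3*y - 2*z + 1) dx ∧ dy; curl F = (-4*y, 2*y + 3*z, 3*y - 2*z + 1)

d omega = sum_{i<j} (∂f_j/∂x_i - ∂f_i/∂x_j) dx_i ∧ dx_j. Under the identification (dy ∧ dz, dz ∧ dx, dx ∧ dy) ↔ (e_x, e_y, e_z), the coefficients are exactly the components of curl F. Compute:
  ∂R/∂y - ∂Q/∂z = (-6*y) - (-2*y) = -4*y
  ∂P/∂z - ∂R/∂x = (2*y + 2*z) - (-z) = 2*y + 3*z
  ∂Q/∂x - ∂P/∂y = (3*y + 1) - (2*z) = 3*y - 2*z + 1.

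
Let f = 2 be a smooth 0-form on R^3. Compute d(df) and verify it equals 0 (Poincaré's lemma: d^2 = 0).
d(df) = 0

Step 1: df = sum_i (∂f/∂x_i) dx_i = (0) dx + (0) dy + (0) dz.
Step 2: Apply d again. Using the 1-form formula, the coefficient of dx ∧ dy in d(df) is ∂^2 f/∂x ∂y - ∂^2 f/∂y ∂x = (0) - (0) = 0 (equality of mixed partials for smooth f).
Similarly for dx ∧ dz and dy ∧ dz — all coefficients vanish. So d(df) = 0.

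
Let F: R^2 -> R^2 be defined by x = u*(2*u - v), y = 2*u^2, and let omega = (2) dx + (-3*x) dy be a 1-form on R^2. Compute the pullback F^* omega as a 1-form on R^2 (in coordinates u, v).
F^* omega = (-24*u^3 + 12*u^2*v + 8*u - 2*v) du + (-2*u) dv

Using F^*(f dg) = (f ∘ F) d(g ∘ F), substitute each coordinate x_i by F_i(u, v) in f_i, and replace dx_i by d F_i = (∂F_i/∂u) du + (∂F_i/∂v) dv.
  For the x component: f_1(F) = 2; d F_1 = (4*u - v) du + (-u) dv
  For the y component: f_2(F) = 3*u*(-2*u + v); d F_2 = (4*u) du + (0) dv
Combining and collecting du, dv coefficients:
  coeff of du: -24*u^3 + 12*u^2*v + 8*u - 2*v
  coeff of dv: -2*u
F^* omega = (-24*u^3 + 12*u^2*v + 8*u - 2*v) du + (-2*u) dv.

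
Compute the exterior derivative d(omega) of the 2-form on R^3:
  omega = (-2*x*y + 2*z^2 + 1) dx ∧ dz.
d(omega) = (2*x) dx ∧ dy ∧ dz

For a 2-form omega = sum_{i<j} g_{ij} dx_i ∧ dx_j, the exterior derivative is
  d(omega) = sum_{i<j} d(g_{ij}) ∧ dx_i ∧ dx_j = sum_{i<j, k} (∂g_{ij}/∂x_k) dx_k ∧ dx_i ∧ dx_j.
Expand each term, using dx_k ∧ dx_i ∧ dx_j = sgn(permutation) dx_{(a)} ∧ dx_{(b)} ∧ dx_{(c)} with (a < b < c) sorted:
  d(-2*x*y + 2*z^2 + 1) includes (∂/∂y)(-2*x*y + 2*z^2 + 1) dy = (-2*x) dy, which multiplied by dx ∧ dz gives (2*x) dx ∧ dy ∧ dz
Collecting like 3-forms: d(omega) = (2*x) dx ∧ dy ∧ dz.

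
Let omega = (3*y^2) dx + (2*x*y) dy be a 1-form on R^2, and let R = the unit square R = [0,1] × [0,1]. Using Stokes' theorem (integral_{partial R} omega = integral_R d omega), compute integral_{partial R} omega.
integral_(partial R) omega = -2

Stokes: integral_partial_R omega = integral_R d omega with d omega = (∂Q/∂x - ∂P/∂y) dx ∧ dy.
  ∂Q/∂x = 2*y
  ∂P/∂y = 6*y
  integrand = ∂Q/∂x - ∂P/∂y = -4*y.
Integrating over R: integral_0^1 integral_0^1 (-4*y) dx dy = -2.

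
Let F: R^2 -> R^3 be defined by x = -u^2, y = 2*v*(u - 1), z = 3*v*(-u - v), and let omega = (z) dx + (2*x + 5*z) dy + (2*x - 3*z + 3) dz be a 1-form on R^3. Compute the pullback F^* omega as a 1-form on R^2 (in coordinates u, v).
F^* omega = (v*(8*u^2 - 51*u*v - 57*v^2 - 9)) du + (2*u^3 - 45*u^2*v + 4*u^2 - 111*u*v^2 + 30*u*v - 9*u - 54*v^3 + 30*v^2 - 18*v) dv

Using F^*(f dg) = (f ∘ F) d(g ∘ F), substitute each coordinate x_i by F_i(u, v) in f_i, and replace dx_i by d F_i = (∂F_i/∂u) du + (∂F_i/∂v) dv.
  For the x component: f_1(F) = 3*v*(-u - v); d F_1 = (-2*u) du + (0) dv
  For the y component: f_2(F) = -2*u^2 - 15*u*v - 15*v^2; d F_2 = (2*v) du + (2*u - 2) dv
  For the z component: f_3(F) = -2*u^2 + 9*u*v + 9*v^2 + 3; d F_3 = (-3*v) du + (-3*u - 6*v) dv
Combining and collecting du, dv coefficients:
  coeff of du: v*(8*u^2 - 51*u*v - 57*v^2 - 9)
  coeff of dv: 2*u^3 - 45*u^2*v + 4*u^2 - 111*u*v^2 + 30*u*v - 9*u - 54*v^3 + 30*v^2 - 18*v
F^* omega = (v*(8*u^2 - 51*u*v - 57*v^2 - 9)) du + (2*u^3 - 45*u^2*v + 4*u^2 - 111*u*v^2 + 30*u*v - 9*u - 54*v^3 + 30*v^2 - 18*v) dv.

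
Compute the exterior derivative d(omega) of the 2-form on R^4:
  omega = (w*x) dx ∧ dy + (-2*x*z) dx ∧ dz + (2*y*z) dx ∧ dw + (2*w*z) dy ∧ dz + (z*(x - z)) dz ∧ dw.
d(omega) = (x - 2*z) dx ∧ dy ∧ dw + (-2*y + z) dx ∧ dz ∧ dw + (2*z) dy ∧ dz ∧ dw

For a 2-form omega = sum_{i<j} g_{ij} dx_i ∧ dx_j, the exterior derivative is
  d(omega) = sum_{i<j} d(g_{ij}) ∧ dx_i ∧ dx_j = sum_{i<j, k} (∂g_{ij}/∂x_k) dx_k ∧ dx_i ∧ dx_j.
Expand each term, using dx_k ∧ dx_i ∧ dx_j = sgn(permutation) dx_{(a)} ∧ dx_{(b)} ∧ dx_{(c)} with (a < b < c) sorted:
  d(w*x) includes (∂/∂w)(w*x) dw = (x) dw, which multiplied by dx ∧ dy gives (x) dx ∧ dy ∧ dw
  d(2*y*z) includes (∂/∂y)(2*y*z) dy = (2*z) dy, which multiplied by dx ∧ dw gives (-2*z) dx ∧ dy ∧ dw
  d(2*y*z) includes (∂/∂z)(2*y*z) dz = (2*y) dz, which multiplied by dx ∧ dw gives (-2*y) dx ∧ dz ∧ dw
  d(2*w*z) includes (∂/∂w)(2*w*z) dw = (2*z) dw, which multiplied by dy ∧ dz gives (2*z) dy ∧ dz ∧ dw
  d(z*(x - z)) includes (∂/∂x)(z*(x - z)) dx = (z) dx, which multiplied by dz ∧ dw gives (z) dx ∧ dz ∧ dw
Collecting like 3-forms: d(omega) = (x - 2*z) dx ∧ dy ∧ dw + (-2*y + z) dx ∧ dz ∧ dw + (2*z) dy ∧ dz ∧ dw.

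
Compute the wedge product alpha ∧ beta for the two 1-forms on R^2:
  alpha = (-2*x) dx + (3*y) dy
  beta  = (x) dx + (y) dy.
alpha ∧ beta = (-5*x*y) dx ∧ dy

Distribute the wedge, using dx_i ∧ dx_j = -dx_j ∧ dx_i and dx_i ∧ dx_i = 0. For each pair (i, j) with i < j, the coefficient of dx_i ∧ dx_j in alpha ∧ beta is (alpha_i * beta_j - alpha_j * beta_i). Collecting: alpha ∧ beta = (-5*x*y) dx ∧ dy.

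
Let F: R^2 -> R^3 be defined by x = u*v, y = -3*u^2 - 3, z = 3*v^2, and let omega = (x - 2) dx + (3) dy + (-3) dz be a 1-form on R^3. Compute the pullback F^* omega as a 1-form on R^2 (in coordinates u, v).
F^* omega = (u*v^2 - 18*u - 2*v) du + (u^2*v - 2*u - 18*v) dv

Using F^*(f dg) = (f ∘ F) d(g ∘ F), substitute each coordinate x_i by F_i(u, v) in f_i, and replace dx_i by d F_i = (∂F_i/∂u) du + (∂F_i/∂v) dv.
  For the x component: f_1(F) = u*v - 2; d F_1 = (v) du + (u) dv
  For the y component: f_2(F) = 3; d F_2 = (-6*u) du + (0) dv
  For the z component: f_3(F) = -3; d F_3 = (0) du + (6*v) dv
Combining and collecting du, dv coefficients:
  coeff of du: u*v^2 - 18*u - 2*v
  coeff of dv: u^2*v - 2*u - 18*v
F^* omega = (u*v^2 - 18*u - 2*v) du + (u^2*v - 2*u - 18*v) dv.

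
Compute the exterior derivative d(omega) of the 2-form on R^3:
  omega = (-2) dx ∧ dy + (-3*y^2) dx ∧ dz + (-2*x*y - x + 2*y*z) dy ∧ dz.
d(omega) = (4*y - 1) dx ∧ dy ∧ dz

For a 2-form omega = sum_{i<j} g_{ij} dx_i ∧ dx_j, the exterior derivative is
  d(omega) = sum_{i<j} d(g_{ij}) ∧ dx_i ∧ dx_j = sum_{i<j, k} (∂g_{ij}/∂x_k) dx_k ∧ dx_i ∧ dx_j.
Expand each term, using dx_k ∧ dx_i ∧ dx_j = sgn(permutation) dx_{(a)} ∧ dx_{(b)} ∧ dx_{(c)} with (a < b < c) sorted:
  d(-3*y^2) includes (∂/∂y)(-3*y^2) dy = (-6*y) dy, which multiplied by dx ∧ dz gives (6*y) dx ∧ dy ∧ dz
  d(-2*x*y - x + 2*y*z) includes (∂/∂x)(-2*x*y - x + 2*y*z) dx = (-2*y - 1) dx, which multiplied by dy ∧ dz gives (-2*y - 1) dx ∧ dy ∧ dz
Collecting like 3-forms: d(omega) = (4*y - 1) dx ∧ dy ∧ dz.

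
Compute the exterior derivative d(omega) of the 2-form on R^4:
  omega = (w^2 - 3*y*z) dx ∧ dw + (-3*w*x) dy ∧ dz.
d(omega) = (3*z) dx ∧ dy ∧ dw + (3*y) dx ∧ dz ∧ dw + (-3*w) dx ∧ dy ∧ dz + (-3*x) dy ∧ dz ∧ dw

For a 2-form omega = sum_{i<j} g_{ij} dx_i ∧ dx_j, the exterior derivative is
  d(omega) = sum_{i<j} d(g_{ij}) ∧ dx_i ∧ dx_j = sum_{i<j, k} (∂g_{ij}/∂x_k) dx_k ∧ dx_i ∧ dx_j.
Expand each term, using dx_k ∧ dx_i ∧ dx_j = sgn(permutation) dx_{(a)} ∧ dx_{(b)} ∧ dx_{(c)} with (a < b < c) sorted:
  d(w^2 - 3*y*z) includes (∂/∂y)(w^2 - 3*y*z) dy = (-3*z) dy, which multiplied by dx ∧ dw gives (3*z) dx ∧ dy ∧ dw
  d(w^2 - 3*y*z) includes (∂/∂z)(w^2 - 3*y*z) dz = (-3*y) dz, which multiplied by dx ∧ dw gives (3*y) dx ∧ dz ∧ dw
  d(-3*w*x) includes (∂/∂x)(-3*w*x) dx = (-3*w) dx, which multiplied by dy ∧ dz gives (-3*w) dx ∧ dy ∧ dz
  d(-3*w*x) includes (∂/∂w)(-3*w*x) dw = (-3*x) dw, which multiplied by dy ∧ dz gives (-3*x) dy ∧ dz ∧ dw
Collecting like 3-forms: d(omega) = (3*z) dx ∧ dy ∧ dw + (3*y) dx ∧ dz ∧ dw + (-3*w) dx ∧ dy ∧ dz + (-3*x) dy ∧ dz ∧ dw.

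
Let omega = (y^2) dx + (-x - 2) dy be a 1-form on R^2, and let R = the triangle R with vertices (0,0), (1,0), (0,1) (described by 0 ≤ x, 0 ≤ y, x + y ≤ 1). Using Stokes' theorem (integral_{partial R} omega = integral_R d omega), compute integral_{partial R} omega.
integral_(partial R) omega = -5/6

Stokes: integral_partial_R omega = integral_R d omega with d omega = (∂Q/∂x - ∂P/∂y) dx ∧ dy.
  ∂Q/∂x = -1
  ∂P/∂y = 2*y
  integrand = ∂Q/∂x - ∂P/∂y = -2*y - 1.
Integrating over R: integral_0^1 integral_0^{1-x} (-2*y - 1) dy dx = -5/6.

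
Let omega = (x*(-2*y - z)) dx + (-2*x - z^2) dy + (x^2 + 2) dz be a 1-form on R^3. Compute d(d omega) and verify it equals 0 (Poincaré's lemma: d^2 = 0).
d(d omega) = 0

Step 1: d omega = sum_{i<j} (∂f_j/∂x_i - ∂f_i/∂x_j) dx_i ∧ dx_j:
  coeff of dx ∧ dy: 2*x - 2
  coeff of dx ∧ dz: 3*x
  coeff of dy ∧ dz: 2*z
Step 2: Apply d again to each 2-form coefficient. The only possible 3-form in R^3 is dx ∧ dy ∧ dz, with coefficient
  ∂(coeff of dy∧dz)/∂x - ∂(coeff of dx∧dz)/∂y + ∂(coeff of dx∧dy)/∂z
  = ∂/∂x (2*z) - ∂/∂y (3*x) + ∂/∂z (2*x - 2).
Each of these terms simplifies to sums of mixed partials that cancel in pairs. The result is 0 (by equality of mixed partials for smooth functions — Schwarz / Clairaut).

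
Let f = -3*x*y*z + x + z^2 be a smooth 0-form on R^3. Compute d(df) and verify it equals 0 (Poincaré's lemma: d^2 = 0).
d(df) = 0

Step 1: df = sum_i (∂f/∂x_i) dx_i = (-3*y*z + 1) dx + (-3*x*z) dy + (-3*x*y + 2*z) dz.
Step 2: Apply d again. Using the 1-form formula, the coefficient of dx ∧ dy in d(df) is ∂^2 f/∂x ∂y - ∂^2 f/∂y ∂x = (-3*z) - (-3*z) = 0 (equality of mixed partials for smooth f).
Similarly for dx ∧ dz and dy ∧ dz — all coefficients vanish. So d(df) = 0.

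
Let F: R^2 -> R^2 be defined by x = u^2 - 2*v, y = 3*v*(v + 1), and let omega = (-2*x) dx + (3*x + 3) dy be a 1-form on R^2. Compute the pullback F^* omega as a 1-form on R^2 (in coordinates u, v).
F^* omega = (4*u*(-u^2 + 2*v)) du + (18*u^2*v + 13*u^2 - 36*v^2 - 8*v + 9) dv

Using F^*(f dg) = (f ∘ F) d(g ∘ F), substitute each coordinate x_i by F_i(u, v) in f_i, and replace dx_i by d F_i = (∂F_i/∂u) du + (∂F_i/∂v) dv.
  For the x component: f_1(F) = -2*u^2 + 4*v; d F_1 = (2*u) du + (-2) dv
  For the y component: f_2(F) = 3*u^2 - 6*v + 3; d F_2 = (0) du + (6*v + 3) dv
Combining and collecting du, dv coefficients:
  coeff of du: 4*u*(-u^2 + 2*v)
  coeff of dv: 18*u^2*v + 13*u^2 - 36*v^2 - 8*v + 9
F^* omega = (4*u*(-u^2 + 2*v)) du + (18*u^2*v + 13*u^2 - 36*v^2 - 8*v + 9) dv.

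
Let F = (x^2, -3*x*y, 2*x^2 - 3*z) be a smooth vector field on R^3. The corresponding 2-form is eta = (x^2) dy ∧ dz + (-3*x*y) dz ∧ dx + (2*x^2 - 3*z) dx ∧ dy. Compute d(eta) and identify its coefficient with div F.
d(eta) = (-x - 3) dx ∧ dy ∧ dz; div F = -x - 3

For a 2-form in R^3 of the form above, applying d gives a 3-form with coefficient ∂P/∂x + ∂Q/∂y + ∂R/∂z:
  ∂P/∂x = 2*x
  ∂Q/∂y = -3*x
  ∂R/∂z = -3
Sum = -x - 3, which is exactly div F.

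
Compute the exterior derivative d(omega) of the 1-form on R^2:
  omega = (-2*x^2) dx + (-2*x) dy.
d(omega) = (-2) dx ∧ dy

For a 1-form omega = sum_i f_i dx_i, the exterior derivative is
  d(omega) = sum_{i < j} (∂f_j/∂x_i - ∂f_i/∂x_j) dx_i ∧ dx_j.
  coefficient of dx ∧ dy: ∂f_2/∂x - ∂f_1/∂y = ∂(-2*x)/∂x - ∂(-2*x^2)/∂y = -2
Assembling: d(omega) = (-2) dx ∧ dy.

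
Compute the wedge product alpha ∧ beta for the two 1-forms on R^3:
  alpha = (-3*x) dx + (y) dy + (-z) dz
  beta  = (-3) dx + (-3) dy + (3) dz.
alpha ∧ beta = (9*x + 3*y) dx ∧ dy + (-9*x - 3*z) dx ∧ dz + (3*y - 3*z) dy ∧ dz

Distribute the wedge, using dx_i ∧ dx_j = -dx_j ∧ dx_i and dx_i ∧ dx_i = 0. For each pair (i, j) with i < j, the coefficient of dx_i ∧ dx_j in alpha ∧ beta is (alpha_i * beta_j - alpha_j * beta_i). Collecting: alpha ∧ beta = (9*x + 3*y) dx ∧ dy + (-9*x - 3*z) dx ∧ dz + (3*y - 3*z) dy ∧ dz.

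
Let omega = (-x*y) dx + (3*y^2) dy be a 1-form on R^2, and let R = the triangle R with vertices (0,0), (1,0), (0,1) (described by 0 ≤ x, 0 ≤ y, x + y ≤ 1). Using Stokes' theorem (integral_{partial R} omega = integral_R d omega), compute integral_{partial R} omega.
integral_(partial R) omega = 1/6

Stokes: integral_partial_R omega = integral_R d omega with d omega = (∂Q/∂x - ∂P/∂y) dx ∧ dy.
  ∂Q/∂x = 0
  ∂P/∂y = -x
  integrand = ∂Q/∂x - ∂P/∂y = x.
Integrating over R: integral_0^1 integral_0^{1-x} (x) dy dx = 1/6.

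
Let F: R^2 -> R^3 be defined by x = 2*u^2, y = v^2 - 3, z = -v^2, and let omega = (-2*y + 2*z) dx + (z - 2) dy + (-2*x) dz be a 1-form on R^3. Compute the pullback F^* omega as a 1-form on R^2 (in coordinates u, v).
F^* omega = (8*u*(3 - 2*v^2)) du + (2*v*(4*u^2 - v^2 - 2)) dv

Using F^*(f dg) = (f ∘ F) d(g ∘ F), substitute each coordinate x_i by F_i(u, v) in f_i, and replace dx_i by d F_i = (∂F_i/∂u) du + (∂F_i/∂v) dv.
  For the x component: f_1(F) = 6 - 4*v^2; d F_1 = (4*u) du + (0) dv
  For the y component: f_2(F) = -v^2 - 2; d F_2 = (0) du + (2*v) dv
  For the z component: f_3(F) = -4*u^2; d F_3 = (0) du + (-2*v) dv
Combining and collecting du, dv coefficients:
  coeff of du: 8*u*(3 - 2*v^2)
  coeff of dv: 2*v*(4*u^2 - v^2 - 2)
F^* omega = (8*u*(3 - 2*v^2)) du + (2*v*(4*u^2 - v^2 - 2)) dv.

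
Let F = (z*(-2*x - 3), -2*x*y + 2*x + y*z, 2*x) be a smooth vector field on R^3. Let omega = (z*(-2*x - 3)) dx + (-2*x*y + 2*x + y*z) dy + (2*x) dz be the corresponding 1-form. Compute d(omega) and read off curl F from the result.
d(omega) = (-y) dy ∧ dz + (-2*x - 5) dz ∧ dx + (2 - 2*y) dx ∧ dy; curl F = (-y, -2*x - 5, 2 - 2*y)

d omega = sum_{i<j} (∂f_j/∂x_i - ∂f_i/∂x_j) dx_i ∧ dx_j. Under the identification (dy ∧ dz, dz ∧ dx, dx ∧ dy) ↔ (e_x, e_y, e_z), the coefficients are exactly the components of curl F. Compute:
  ∂R/∂y - ∂Q/∂z = (0) - (y) = -y
  ∂P/∂z - ∂R/∂x = (-2*x - 3) - (2) = -2*x - 5
  ∂Q/∂x - ∂P/∂y = (2 - 2*y) - (0) = 2 - 2*y.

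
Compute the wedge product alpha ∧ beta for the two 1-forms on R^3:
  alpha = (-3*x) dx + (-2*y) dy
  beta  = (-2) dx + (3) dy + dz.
alpha ∧ beta = (-9*x - 4*y) dx ∧ dy + (-3*x) dx ∧ dz + (-2*y) dy ∧ dz

Distribute the wedge, using dx_i ∧ dx_j = -dx_j ∧ dx_i and dx_i ∧ dx_i = 0. For each pair (i, j) with i < j, the coefficient of dx_i ∧ dx_j in alpha ∧ beta is (alpha_i * beta_j - alpha_j * beta_i). Collecting: alpha ∧ beta = (-9*x - 4*y) dx ∧ dy + (-3*x) dx ∧ dz + (-2*y) dy ∧ dz.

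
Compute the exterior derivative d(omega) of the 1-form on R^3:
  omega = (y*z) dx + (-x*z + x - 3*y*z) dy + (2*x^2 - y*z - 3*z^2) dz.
d(omega) = (1 - 2*z) dx ∧ dy + (4*x - y) dx ∧ dz + (x + 3*y - z) dy ∧ dz

For a 1-form omega = sum_i f_i dx_i, the exterior derivative is
  d(omega) = sum_{i < j} (∂f_j/∂x_i - ∂f_i/∂x_j) dx_i ∧ dx_j.
  coefficient of dx ∧ dy: ∂f_2/∂x - ∂f_1/∂y = ∂(-x*z + x - 3*y*z)/∂x - ∂(y*z)/∂y = 1 - 2*z
  coefficient of dx ∧ dz: ∂f_3/∂x - ∂f_1/∂z = ∂(2*x^2 - y*z - 3*z^2)/∂x - ∂(y*z)/∂z = 4*x - y
  coefficient of dy ∧ dz: ∂f_3/∂y - ∂f_2/∂z = ∂(2*x^2 - y*z - 3*z^2)/∂y - ∂(-x*z + x - 3*y*z)/∂z = x + 3*y - z
Assembling: d(omega) = (1 - 2*z) dx ∧ dy + (4*x - y) dx ∧ dz + (x + 3*y - z) dy ∧ dz.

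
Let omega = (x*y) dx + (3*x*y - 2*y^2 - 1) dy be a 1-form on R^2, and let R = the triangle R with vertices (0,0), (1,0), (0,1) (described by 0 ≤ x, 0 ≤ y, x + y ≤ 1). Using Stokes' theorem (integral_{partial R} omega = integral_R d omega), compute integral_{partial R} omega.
integral_(partial R) omega = 1/3

Stokes: integral_partial_R omega = integral_R d omega with d omega = (∂Q/∂x - ∂P/∂y) dx ∧ dy.
  ∂Q/∂x = 3*y
  ∂P/∂y = x
  integrand = ∂Q/∂x - ∂P/∂y = -x + 3*y.
Integrating over R: integral_0^1 integral_0^{1-x} (-x + 3*y) dy dx = 1/3.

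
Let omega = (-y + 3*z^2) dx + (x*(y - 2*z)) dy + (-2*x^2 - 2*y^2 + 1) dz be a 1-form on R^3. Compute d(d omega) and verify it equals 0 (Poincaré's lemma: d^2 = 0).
d(d omega) = 0

Step 1: d omega = sum_{i<j} (∂f_j/∂x_i - ∂f_i/∂x_j) dx_i ∧ dx_j:
  coeff of dx ∧ dy: y - 2*z + 1
  coeff of dx ∧ dz: -4*x - 6*z
  coeff of dy ∧ dz: 2*x - 4*y
Step 2: Apply d again to each 2-form coefficient. The only possible 3-form in R^3 is dx ∧ dy ∧ dz, with coefficient
  ∂(coeff of dy∧dz)/∂x - ∂(coeff of dx∧dz)/∂y + ∂(coeff of dx∧dy)/∂z
  = ∂/∂x (2*x - 4*y) - ∂/∂y (-4*x - 6*z) + ∂/∂z (y - 2*z + 1).
Each of these terms simplifies to sums of mixed partials that cancel in pairs. The result is 0 (by equality of mixed partials for smooth functions — Schwarz / Clairaut).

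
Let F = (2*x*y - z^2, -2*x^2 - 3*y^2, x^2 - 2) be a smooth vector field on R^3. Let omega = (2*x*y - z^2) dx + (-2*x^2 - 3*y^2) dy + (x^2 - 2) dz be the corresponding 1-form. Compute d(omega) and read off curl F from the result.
d(omega) = (0) dy ∧ dz + (-2*x - 2*z) dz ∧ dx + (-6*x) dx ∧ dy; curl F = (0, -2*x - 2*z, -6*x)

d omega = sum_{i<j} (∂f_j/∂x_i - ∂f_i/∂x_j) dx_i ∧ dx_j. Under the identification (dy ∧ dz, dz ∧ dx, dx ∧ dy) ↔ (e_x, e_y, e_z), the coefficients are exactly the components of curl F. Compute:
  ∂R/∂y - ∂Q/∂z = (0) - (0) = 0
  ∂P/∂z - ∂R/∂x = (-2*z) - (2*x) = -2*x - 2*z
  ∂Q/∂x - ∂P/∂y = (-4*x) - (2*x) = -6*x.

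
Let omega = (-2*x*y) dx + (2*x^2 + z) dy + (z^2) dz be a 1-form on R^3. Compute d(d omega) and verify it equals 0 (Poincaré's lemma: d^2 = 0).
d(d omega) = 0

Step 1: d omega = sum_{i<j} (∂f_j/∂x_i - ∂f_i/∂x_j) dx_i ∧ dx_j:
  coeff of dx ∧ dy: 6*x
  coeff of dx ∧ dz: 0
  coeff of dy ∧ dz: -1
Step 2: Apply d again to each 2-form coefficient. The only possible 3-form in R^3 is dx ∧ dy ∧ dz, with coefficient
  ∂(coeff of dy∧dz)/∂x - ∂(coeff of dx∧dz)/∂y + ∂(coeff of dx∧dy)/∂z
  = ∂/∂x (-1) - ∂/∂y (0) + ∂/∂z (6*x).
Each of these terms simplifies to sums of mixed partials that cancel in pairs. The result is 0 (by equality of mixed partials for smooth functions — Schwarz / Clairaut).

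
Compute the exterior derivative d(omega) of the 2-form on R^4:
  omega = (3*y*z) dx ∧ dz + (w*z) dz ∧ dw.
d(omega) = (-3*z) dx ∧ dy ∧ dz

For a 2-form omega = sum_{i<j} g_{ij} dx_i ∧ dx_j, the exterior derivative is
  d(omega) = sum_{i<j} d(g_{ij}) ∧ dx_i ∧ dx_j = sum_{i<j, k} (∂g_{ij}/∂x_k) dx_k ∧ dx_i ∧ dx_j.
Expand each term, using dx_k ∧ dx_i ∧ dx_j = sgn(permutation) dx_{(a)} ∧ dx_{(b)} ∧ dx_{(c)} with (a < b < c) sorted:
  d(3*y*z) includes (∂/∂y)(3*y*z) dy = (3*z) dy, which multiplied by dx ∧ dz gives (-3*z) dx ∧ dy ∧ dz
Collecting like 3-forms: d(omega) = (-3*z) dx ∧ dy ∧ dz.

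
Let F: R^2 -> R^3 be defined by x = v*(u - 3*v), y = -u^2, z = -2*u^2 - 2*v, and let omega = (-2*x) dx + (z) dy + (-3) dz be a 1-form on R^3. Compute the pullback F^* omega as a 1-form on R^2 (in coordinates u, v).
F^* omega = (4*u^3 - 2*u*v^2 + 4*u*v + 12*u + 6*v^3) du + (-2*u^2*v + 18*u*v^2 - 36*v^3 + 6) dv

Using F^*(f dg) = (f ∘ F) d(g ∘ F), substitute each coordinate x_i by F_i(u, v) in f_i, and replace dx_i by d F_i = (∂F_i/∂u) du + (∂F_i/∂v) dv.
  For the x component: f_1(F) = 2*v*(-u + 3*v); d F_1 = (v) du + (u - 6*v) dv
  For the y component: f_2(F) = -2*u^2 - 2*v; d F_2 = (-2*u) du + (0) dv
  For the z component: f_3(F) = -3; d F_3 = (-4*u) du + (-2) dv
Combining and collecting du, dv coefficients:
  coeff of du: 4*u^3 - 2*u*v^2 + 4*u*v + 12*u + 6*v^3
  coeff of dv: -2*u^2*v + 18*u*v^2 - 36*v^3 + 6
F^* omega = (4*u^3 - 2*u*v^2 + 4*u*v + 12*u + 6*v^3) du + (-2*u^2*v + 18*u*v^2 - 36*v^3 + 6) dv.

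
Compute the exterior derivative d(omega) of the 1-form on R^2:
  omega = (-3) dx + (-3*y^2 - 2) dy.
d(omega) = 0

For a 1-form omega = sum_i f_i dx_i, the exterior derivative is
  d(omega) = sum_{i < j} (∂f_j/∂x_i - ∂f_i/∂x_j) dx_i ∧ dx_j.

Assembling: d(omega) = 0.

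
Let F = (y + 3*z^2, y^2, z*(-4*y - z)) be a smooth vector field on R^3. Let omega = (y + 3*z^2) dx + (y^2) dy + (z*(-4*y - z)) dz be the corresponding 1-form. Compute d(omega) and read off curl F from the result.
d(omega) = (-4*z) dy ∧ dz + (6*z) dz ∧ dx + (-1) dx ∧ dy; curl F = (-4*z, 6*z, -1)

d omega = sum_{i<j} (∂f_j/∂x_i - ∂f_i/∂x_j) dx_i ∧ dx_j. Under the identification (dy ∧ dz, dz ∧ dx, dx ∧ dy) ↔ (e_x, e_y, e_z), the coefficients are exactly the components of curl F. Compute:
  ∂R/∂y - ∂Q/∂z = (-4*z) - (0) = -4*z
  ∂P/∂z - ∂R/∂x = (6*z) - (0) = 6*z
  ∂Q/∂x - ∂P/∂y = (0) - (1) = -1.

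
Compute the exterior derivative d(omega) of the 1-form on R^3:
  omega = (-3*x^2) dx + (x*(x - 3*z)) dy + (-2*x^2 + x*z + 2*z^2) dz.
d(omega) = (2*x - 3*z) dx ∧ dy + (-4*x + z) dx ∧ dz + (3*x) dy ∧ dz

For a 1-form omega = sum_i f_i dx_i, the exterior derivative is
  d(omega) = sum_{i < j} (∂f_j/∂x_i - ∂f_i/∂x_j) dx_i ∧ dx_j.
  coefficient of dx ∧ dy: ∂f_2/∂x - ∂f_1/∂y = ∂(x*(x - 3*z))/∂x - ∂(-3*x^2)/∂y = 2*x - 3*z
  coefficient of dx ∧ dz: ∂f_3/∂x - ∂f_1/∂z = ∂(-2*x^2 + x*z + 2*z^2)/∂x - ∂(-3*x^2)/∂z = -4*x + z
  coefficient of dy ∧ dz: ∂f_3/∂y - ∂f_2/∂z = ∂(-2*x^2 + x*z + 2*z^2)/∂y - ∂(x*(x - 3*z))/∂z = 3*x
Assembling: d(omega) = (2*x - 3*z) dx ∧ dy + (-4*x + z) dx ∧ dz + (3*x) dy ∧ dz.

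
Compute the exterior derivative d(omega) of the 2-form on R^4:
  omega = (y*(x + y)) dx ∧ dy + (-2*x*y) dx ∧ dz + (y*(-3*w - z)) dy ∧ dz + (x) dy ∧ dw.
d(omega) = (2*x) dx ∧ dy ∧ dz + (-3*y) dy ∧ dz ∧ dw + (1) dx ∧ dy ∧ dw

For a 2-form omega = sum_{i<j} g_{ij} dx_i ∧ dx_j, the exterior derivative is
  d(omega) = sum_{i<j} d(g_{ij}) ∧ dx_i ∧ dx_j = sum_{i<j, k} (∂g_{ij}/∂x_k) dx_k ∧ dx_i ∧ dx_j.
Expand each term, using dx_k ∧ dx_i ∧ dx_j = sgn(permutation) dx_{(a)} ∧ dx_{(b)} ∧ dx_{(c)} with (a < b < c) sorted:
  d(-2*x*y) includes (∂/∂y)(-2*x*y) dy = (-2*x) dy, which multiplied by dx ∧ dz gives (2*x) dx ∧ dy ∧ dz
  d(y*(-3*w - z)) includes (∂/∂w)(y*(-3*w - z)) dw = (-3*y) dw, which multiplied by dy ∧ dz gives (-3*y) dy ∧ dz ∧ dw
  d(x) includes (∂/∂x)(x) dx = (1) dx, which multiplied by dy ∧ dw gives (1) dx ∧ dy ∧ dw
Collecting like 3-forms: d(omega) = (2*x) dx ∧ dy ∧ dz + (-3*y) dy ∧ dz ∧ dw + (1) dx ∧ dy ∧ dw.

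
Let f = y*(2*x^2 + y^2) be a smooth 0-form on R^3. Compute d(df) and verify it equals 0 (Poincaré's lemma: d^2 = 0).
d(df) = 0

Step 1: df = sum_i (∂f/∂x_i) dx_i = (4*x*y) dx + (2*x^2 + 3*y^2) dy + (0) dz.
Step 2: Apply d again. Using the 1-form formula, the coefficient of dx ∧ dy in d(df) is ∂^2 f/∂x ∂y - ∂^2 f/∂y ∂x = (4*x) - (4*x) = 0 (equality of mixed partials for smooth f).
Similarly for dx ∧ dz and dy ∧ dz — all coefficients vanish. So d(df) = 0.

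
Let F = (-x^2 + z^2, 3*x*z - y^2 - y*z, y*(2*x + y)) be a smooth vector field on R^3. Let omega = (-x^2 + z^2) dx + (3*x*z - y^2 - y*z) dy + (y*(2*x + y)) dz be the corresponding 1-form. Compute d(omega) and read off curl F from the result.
d(omega) = (-x + 3*y) dy ∧ dz + (-2*y + 2*z) dz ∧ dx + (3*z) dx ∧ dy; curl F = (-x + 3*y, -2*y + 2*z, 3*z)

d omega = sum_{i<j} (∂f_j/∂x_i - ∂f_i/∂x_j) dx_i ∧ dx_j. Under the identification (dy ∧ dz, dz ∧ dx, dx ∧ dy) ↔ (e_x, e_y, e_z), the coefficients are exactly the components of curl F. Compute:
  ∂R/∂y - ∂Q/∂z = (2*x + 2*y) - (3*x - y) = -x + 3*y
  ∂P/∂z - ∂R/∂x = (2*z) - (2*y) = -2*y + 2*z
  ∂Q/∂x - ∂P/∂y = (3*z) - (0) = 3*z.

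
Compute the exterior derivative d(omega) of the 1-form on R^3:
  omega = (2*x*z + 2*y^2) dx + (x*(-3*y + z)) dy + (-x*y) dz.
d(omega) = (-7*y + z) dx ∧ dy + (-2*x - y) dx ∧ dz + (-2*x) dy ∧ dz

For a 1-form omega = sum_i f_i dx_i, the exterior derivative is
  d(omega) = sum_{i < j} (∂f_j/∂x_i - ∂f_i/∂x_j) dx_i ∧ dx_j.
  coefficient of dx ∧ dy: ∂f_2/∂x - ∂f_1/∂y = ∂(x*(-3*y + z))/∂x - ∂(2*x*z + 2*y^2)/∂y = -7*y + z
  coefficient of dx ∧ dz: ∂f_3/∂x - ∂f_1/∂z = ∂(-x*y)/∂x - ∂(2*x*z + 2*y^2)/∂z = -2*x - y
  coefficient of dy ∧ dz: ∂f_3/∂y - ∂f_2/∂z = ∂(-x*y)/∂y - ∂(x*(-3*y + z))/∂z = -2*x
Assembling: d(omega) = (-7*y + z) dx ∧ dy + (-2*x - y) dx ∧ dz + (-2*x) dy ∧ dz.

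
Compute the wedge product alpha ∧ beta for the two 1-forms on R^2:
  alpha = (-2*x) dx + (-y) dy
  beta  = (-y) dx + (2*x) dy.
alpha ∧ beta = (-4*x^2 - y^2) dx ∧ dy

Distribute the wedge, using dx_i ∧ dx_j = -dx_j ∧ dx_i and dx_i ∧ dx_i = 0. For each pair (i, j) with i < j, the coefficient of dx_i ∧ dx_j in alpha ∧ beta is (alpha_i * beta_j - alpha_j * beta_i). Collecting: alpha ∧ beta = (-4*x^2 - y^2) dx ∧ dy.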